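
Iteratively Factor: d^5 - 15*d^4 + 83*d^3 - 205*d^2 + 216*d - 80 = (d - 4)*(d^4 - 11*d^3 + 39*d^2 - 49*d + 20) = (d - 4)^2*(d^3 - 7*d^2 + 11*d - 5) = (d - 4)^2*(d - 1)*(d^2 - 6*d + 5) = (d - 5)*(d - 4)^2*(d - 1)*(d - 1)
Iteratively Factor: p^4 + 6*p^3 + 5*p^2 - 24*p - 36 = (p - 2)*(p^3 + 8*p^2 + 21*p + 18) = (p - 2)*(p + 2)*(p^2 + 6*p + 9) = (p - 2)*(p + 2)*(p + 3)*(p + 3)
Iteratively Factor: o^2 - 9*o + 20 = (o - 5)*(o - 4)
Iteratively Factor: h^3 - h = (h - 1)*(h^2 + h) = h*(h - 1)*(h + 1)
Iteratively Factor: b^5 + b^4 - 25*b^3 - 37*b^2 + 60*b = (b)*(b^4 + b^3 - 25*b^2 - 37*b + 60) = b*(b + 4)*(b^3 - 3*b^2 - 13*b + 15) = b*(b - 1)*(b + 4)*(b^2 - 2*b - 15) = b*(b - 1)*(b + 3)*(b + 4)*(b - 5)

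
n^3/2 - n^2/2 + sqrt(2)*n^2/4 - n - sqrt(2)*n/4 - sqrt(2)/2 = (n/2 + 1/2)*(n - 2)*(n + sqrt(2)/2)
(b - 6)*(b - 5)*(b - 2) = b^3 - 13*b^2 + 52*b - 60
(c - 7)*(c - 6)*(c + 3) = c^3 - 10*c^2 + 3*c + 126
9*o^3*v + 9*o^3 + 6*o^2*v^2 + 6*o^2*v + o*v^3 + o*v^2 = (3*o + v)^2*(o*v + o)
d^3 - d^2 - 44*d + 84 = (d - 6)*(d - 2)*(d + 7)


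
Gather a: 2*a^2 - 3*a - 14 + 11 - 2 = 2*a^2 - 3*a - 5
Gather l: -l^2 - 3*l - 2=-l^2 - 3*l - 2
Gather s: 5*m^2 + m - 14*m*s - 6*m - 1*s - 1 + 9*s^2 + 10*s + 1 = 5*m^2 - 5*m + 9*s^2 + s*(9 - 14*m)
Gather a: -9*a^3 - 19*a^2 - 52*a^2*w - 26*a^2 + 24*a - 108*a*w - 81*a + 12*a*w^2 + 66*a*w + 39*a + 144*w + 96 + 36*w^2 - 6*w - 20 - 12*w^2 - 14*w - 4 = -9*a^3 + a^2*(-52*w - 45) + a*(12*w^2 - 42*w - 18) + 24*w^2 + 124*w + 72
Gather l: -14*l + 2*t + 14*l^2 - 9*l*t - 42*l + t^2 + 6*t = 14*l^2 + l*(-9*t - 56) + t^2 + 8*t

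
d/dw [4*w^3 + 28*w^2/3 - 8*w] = 12*w^2 + 56*w/3 - 8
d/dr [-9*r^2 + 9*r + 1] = 9 - 18*r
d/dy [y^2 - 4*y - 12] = 2*y - 4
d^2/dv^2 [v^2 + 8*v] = 2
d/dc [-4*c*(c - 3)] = 12 - 8*c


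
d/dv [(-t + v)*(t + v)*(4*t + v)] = -t^2 + 8*t*v + 3*v^2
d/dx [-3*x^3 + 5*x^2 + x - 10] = -9*x^2 + 10*x + 1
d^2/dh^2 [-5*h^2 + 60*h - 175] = -10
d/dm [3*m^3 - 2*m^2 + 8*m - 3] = 9*m^2 - 4*m + 8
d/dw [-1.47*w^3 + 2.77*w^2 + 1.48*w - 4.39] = -4.41*w^2 + 5.54*w + 1.48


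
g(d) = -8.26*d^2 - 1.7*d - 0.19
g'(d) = -16.52*d - 1.7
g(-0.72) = -3.25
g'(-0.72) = 10.19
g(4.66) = -187.48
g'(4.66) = -78.68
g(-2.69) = -55.39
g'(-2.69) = 42.74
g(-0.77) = -3.78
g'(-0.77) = 11.02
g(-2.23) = -37.48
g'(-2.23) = 35.14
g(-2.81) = -60.63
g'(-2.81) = 44.72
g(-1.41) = -14.21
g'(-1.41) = 21.59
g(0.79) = -6.69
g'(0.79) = -14.75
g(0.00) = -0.19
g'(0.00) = -1.70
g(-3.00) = -69.43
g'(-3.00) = 47.86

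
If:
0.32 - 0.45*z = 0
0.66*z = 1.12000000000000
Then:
No Solution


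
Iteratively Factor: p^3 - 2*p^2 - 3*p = (p)*(p^2 - 2*p - 3) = p*(p - 3)*(p + 1)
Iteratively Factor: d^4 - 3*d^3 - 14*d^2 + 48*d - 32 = (d - 4)*(d^3 + d^2 - 10*d + 8) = (d - 4)*(d - 1)*(d^2 + 2*d - 8) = (d - 4)*(d - 2)*(d - 1)*(d + 4)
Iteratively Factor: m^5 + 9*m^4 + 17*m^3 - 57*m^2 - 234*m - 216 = (m - 3)*(m^4 + 12*m^3 + 53*m^2 + 102*m + 72) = (m - 3)*(m + 3)*(m^3 + 9*m^2 + 26*m + 24) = (m - 3)*(m + 3)^2*(m^2 + 6*m + 8) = (m - 3)*(m + 3)^2*(m + 4)*(m + 2)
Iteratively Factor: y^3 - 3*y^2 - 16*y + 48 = (y - 3)*(y^2 - 16) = (y - 3)*(y + 4)*(y - 4)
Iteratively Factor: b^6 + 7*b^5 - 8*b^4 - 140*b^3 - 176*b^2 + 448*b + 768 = (b - 2)*(b^5 + 9*b^4 + 10*b^3 - 120*b^2 - 416*b - 384) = (b - 4)*(b - 2)*(b^4 + 13*b^3 + 62*b^2 + 128*b + 96) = (b - 4)*(b - 2)*(b + 3)*(b^3 + 10*b^2 + 32*b + 32) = (b - 4)*(b - 2)*(b + 3)*(b + 4)*(b^2 + 6*b + 8) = (b - 4)*(b - 2)*(b + 2)*(b + 3)*(b + 4)*(b + 4)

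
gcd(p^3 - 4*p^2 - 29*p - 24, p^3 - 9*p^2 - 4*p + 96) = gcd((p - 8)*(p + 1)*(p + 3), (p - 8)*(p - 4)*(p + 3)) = p^2 - 5*p - 24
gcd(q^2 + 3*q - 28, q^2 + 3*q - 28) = q^2 + 3*q - 28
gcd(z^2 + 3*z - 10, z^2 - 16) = 1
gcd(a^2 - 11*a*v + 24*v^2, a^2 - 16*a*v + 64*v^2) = -a + 8*v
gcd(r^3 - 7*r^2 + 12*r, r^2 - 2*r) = r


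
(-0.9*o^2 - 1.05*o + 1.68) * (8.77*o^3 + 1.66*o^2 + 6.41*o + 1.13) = -7.893*o^5 - 10.7025*o^4 + 7.2216*o^3 - 4.9587*o^2 + 9.5823*o + 1.8984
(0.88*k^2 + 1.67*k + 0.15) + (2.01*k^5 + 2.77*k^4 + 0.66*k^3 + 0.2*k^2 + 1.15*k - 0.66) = 2.01*k^5 + 2.77*k^4 + 0.66*k^3 + 1.08*k^2 + 2.82*k - 0.51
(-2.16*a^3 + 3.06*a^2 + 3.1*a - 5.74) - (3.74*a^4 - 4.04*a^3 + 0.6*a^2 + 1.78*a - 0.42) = -3.74*a^4 + 1.88*a^3 + 2.46*a^2 + 1.32*a - 5.32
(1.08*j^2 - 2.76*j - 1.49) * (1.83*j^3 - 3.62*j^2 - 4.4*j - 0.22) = 1.9764*j^5 - 8.9604*j^4 + 2.5125*j^3 + 17.3002*j^2 + 7.1632*j + 0.3278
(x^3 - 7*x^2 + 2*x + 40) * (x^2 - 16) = x^5 - 7*x^4 - 14*x^3 + 152*x^2 - 32*x - 640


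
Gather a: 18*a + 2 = 18*a + 2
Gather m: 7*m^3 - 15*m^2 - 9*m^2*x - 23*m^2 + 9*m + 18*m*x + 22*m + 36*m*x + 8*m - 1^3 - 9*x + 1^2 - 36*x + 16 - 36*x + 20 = 7*m^3 + m^2*(-9*x - 38) + m*(54*x + 39) - 81*x + 36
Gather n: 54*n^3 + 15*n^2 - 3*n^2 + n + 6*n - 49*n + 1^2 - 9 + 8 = 54*n^3 + 12*n^2 - 42*n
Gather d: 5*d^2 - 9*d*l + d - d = 5*d^2 - 9*d*l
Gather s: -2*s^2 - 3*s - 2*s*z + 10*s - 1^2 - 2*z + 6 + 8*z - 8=-2*s^2 + s*(7 - 2*z) + 6*z - 3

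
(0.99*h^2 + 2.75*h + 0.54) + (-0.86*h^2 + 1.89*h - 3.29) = 0.13*h^2 + 4.64*h - 2.75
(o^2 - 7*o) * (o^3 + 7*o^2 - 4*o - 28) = o^5 - 53*o^3 + 196*o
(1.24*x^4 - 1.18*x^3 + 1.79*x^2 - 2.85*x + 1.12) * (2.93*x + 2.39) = 3.6332*x^5 - 0.4938*x^4 + 2.4245*x^3 - 4.0724*x^2 - 3.5299*x + 2.6768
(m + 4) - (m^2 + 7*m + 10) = -m^2 - 6*m - 6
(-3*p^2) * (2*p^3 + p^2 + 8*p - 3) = -6*p^5 - 3*p^4 - 24*p^3 + 9*p^2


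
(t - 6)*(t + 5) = t^2 - t - 30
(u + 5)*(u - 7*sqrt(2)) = u^2 - 7*sqrt(2)*u + 5*u - 35*sqrt(2)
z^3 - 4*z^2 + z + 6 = (z - 3)*(z - 2)*(z + 1)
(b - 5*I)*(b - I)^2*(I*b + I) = I*b^4 + 7*b^3 + I*b^3 + 7*b^2 - 11*I*b^2 - 5*b - 11*I*b - 5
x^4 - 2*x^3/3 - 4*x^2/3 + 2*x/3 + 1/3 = (x - 1)^2*(x + 1/3)*(x + 1)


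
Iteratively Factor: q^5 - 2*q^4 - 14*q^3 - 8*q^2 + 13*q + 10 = (q - 5)*(q^4 + 3*q^3 + q^2 - 3*q - 2) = (q - 5)*(q + 1)*(q^3 + 2*q^2 - q - 2) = (q - 5)*(q + 1)*(q + 2)*(q^2 - 1) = (q - 5)*(q - 1)*(q + 1)*(q + 2)*(q + 1)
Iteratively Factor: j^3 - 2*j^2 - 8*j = (j - 4)*(j^2 + 2*j) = (j - 4)*(j + 2)*(j)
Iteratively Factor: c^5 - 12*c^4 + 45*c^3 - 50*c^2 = (c)*(c^4 - 12*c^3 + 45*c^2 - 50*c) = c*(c - 5)*(c^3 - 7*c^2 + 10*c) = c^2*(c - 5)*(c^2 - 7*c + 10) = c^2*(c - 5)*(c - 2)*(c - 5)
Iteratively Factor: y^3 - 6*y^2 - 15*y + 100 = (y + 4)*(y^2 - 10*y + 25) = (y - 5)*(y + 4)*(y - 5)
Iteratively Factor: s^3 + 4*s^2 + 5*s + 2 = (s + 1)*(s^2 + 3*s + 2) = (s + 1)*(s + 2)*(s + 1)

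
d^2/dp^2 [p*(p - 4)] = 2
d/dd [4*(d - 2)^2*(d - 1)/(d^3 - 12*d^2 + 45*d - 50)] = 4*(11 - 7*d)/(d^3 - 15*d^2 + 75*d - 125)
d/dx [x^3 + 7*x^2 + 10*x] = 3*x^2 + 14*x + 10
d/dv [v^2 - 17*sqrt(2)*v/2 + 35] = 2*v - 17*sqrt(2)/2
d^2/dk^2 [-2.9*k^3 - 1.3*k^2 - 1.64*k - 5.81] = -17.4*k - 2.6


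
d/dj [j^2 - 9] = 2*j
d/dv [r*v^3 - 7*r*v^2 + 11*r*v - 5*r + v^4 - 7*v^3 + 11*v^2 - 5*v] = 3*r*v^2 - 14*r*v + 11*r + 4*v^3 - 21*v^2 + 22*v - 5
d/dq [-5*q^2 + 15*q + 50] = 15 - 10*q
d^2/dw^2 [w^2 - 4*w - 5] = 2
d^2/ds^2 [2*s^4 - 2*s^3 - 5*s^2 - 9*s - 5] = 24*s^2 - 12*s - 10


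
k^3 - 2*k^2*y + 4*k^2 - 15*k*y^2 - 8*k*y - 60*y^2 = (k + 4)*(k - 5*y)*(k + 3*y)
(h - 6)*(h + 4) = h^2 - 2*h - 24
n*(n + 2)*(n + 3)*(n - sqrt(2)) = n^4 - sqrt(2)*n^3 + 5*n^3 - 5*sqrt(2)*n^2 + 6*n^2 - 6*sqrt(2)*n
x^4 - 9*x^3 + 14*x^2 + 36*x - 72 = (x - 6)*(x - 3)*(x - 2)*(x + 2)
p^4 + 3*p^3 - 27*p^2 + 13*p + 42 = (p - 3)*(p - 2)*(p + 1)*(p + 7)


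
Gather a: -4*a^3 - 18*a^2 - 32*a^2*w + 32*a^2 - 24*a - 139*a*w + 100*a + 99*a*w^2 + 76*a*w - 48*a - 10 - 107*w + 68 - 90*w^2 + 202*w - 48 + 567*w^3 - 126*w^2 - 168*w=-4*a^3 + a^2*(14 - 32*w) + a*(99*w^2 - 63*w + 28) + 567*w^3 - 216*w^2 - 73*w + 10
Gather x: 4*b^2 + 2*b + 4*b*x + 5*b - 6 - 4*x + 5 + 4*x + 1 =4*b^2 + 4*b*x + 7*b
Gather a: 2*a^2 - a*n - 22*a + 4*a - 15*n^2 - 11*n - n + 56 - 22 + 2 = 2*a^2 + a*(-n - 18) - 15*n^2 - 12*n + 36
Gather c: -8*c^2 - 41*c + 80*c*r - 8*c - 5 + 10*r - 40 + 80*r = -8*c^2 + c*(80*r - 49) + 90*r - 45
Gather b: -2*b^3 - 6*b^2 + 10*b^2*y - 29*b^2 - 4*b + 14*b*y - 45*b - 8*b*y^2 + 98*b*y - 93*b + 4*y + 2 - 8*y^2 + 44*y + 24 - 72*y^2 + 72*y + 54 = -2*b^3 + b^2*(10*y - 35) + b*(-8*y^2 + 112*y - 142) - 80*y^2 + 120*y + 80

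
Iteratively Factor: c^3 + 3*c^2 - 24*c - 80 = (c + 4)*(c^2 - c - 20) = (c + 4)^2*(c - 5)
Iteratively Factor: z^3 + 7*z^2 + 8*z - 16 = (z + 4)*(z^2 + 3*z - 4) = (z - 1)*(z + 4)*(z + 4)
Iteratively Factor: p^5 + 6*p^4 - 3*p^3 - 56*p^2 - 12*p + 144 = (p + 3)*(p^4 + 3*p^3 - 12*p^2 - 20*p + 48) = (p - 2)*(p + 3)*(p^3 + 5*p^2 - 2*p - 24) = (p - 2)*(p + 3)*(p + 4)*(p^2 + p - 6) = (p - 2)^2*(p + 3)*(p + 4)*(p + 3)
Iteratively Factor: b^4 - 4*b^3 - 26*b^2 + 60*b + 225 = (b + 3)*(b^3 - 7*b^2 - 5*b + 75) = (b - 5)*(b + 3)*(b^2 - 2*b - 15) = (b - 5)*(b + 3)^2*(b - 5)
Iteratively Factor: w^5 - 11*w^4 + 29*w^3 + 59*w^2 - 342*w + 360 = (w - 5)*(w^4 - 6*w^3 - w^2 + 54*w - 72) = (w - 5)*(w + 3)*(w^3 - 9*w^2 + 26*w - 24) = (w - 5)*(w - 3)*(w + 3)*(w^2 - 6*w + 8) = (w - 5)*(w - 4)*(w - 3)*(w + 3)*(w - 2)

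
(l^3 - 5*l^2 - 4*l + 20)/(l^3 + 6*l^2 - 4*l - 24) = (l - 5)/(l + 6)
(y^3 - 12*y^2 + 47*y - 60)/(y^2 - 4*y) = y - 8 + 15/y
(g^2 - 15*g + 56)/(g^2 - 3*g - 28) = (g - 8)/(g + 4)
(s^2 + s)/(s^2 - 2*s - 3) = s/(s - 3)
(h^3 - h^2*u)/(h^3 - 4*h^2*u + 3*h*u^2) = h/(h - 3*u)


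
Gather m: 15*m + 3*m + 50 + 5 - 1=18*m + 54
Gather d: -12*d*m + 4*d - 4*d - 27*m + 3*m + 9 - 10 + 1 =-12*d*m - 24*m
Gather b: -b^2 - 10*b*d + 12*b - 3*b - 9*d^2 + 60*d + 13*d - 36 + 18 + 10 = -b^2 + b*(9 - 10*d) - 9*d^2 + 73*d - 8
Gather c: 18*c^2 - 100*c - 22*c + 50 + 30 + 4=18*c^2 - 122*c + 84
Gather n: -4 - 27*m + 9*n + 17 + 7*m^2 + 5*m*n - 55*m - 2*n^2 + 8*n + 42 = 7*m^2 - 82*m - 2*n^2 + n*(5*m + 17) + 55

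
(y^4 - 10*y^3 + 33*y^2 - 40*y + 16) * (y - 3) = y^5 - 13*y^4 + 63*y^3 - 139*y^2 + 136*y - 48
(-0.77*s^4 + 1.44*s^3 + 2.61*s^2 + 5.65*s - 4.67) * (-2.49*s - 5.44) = 1.9173*s^5 + 0.6032*s^4 - 14.3325*s^3 - 28.2669*s^2 - 19.1077*s + 25.4048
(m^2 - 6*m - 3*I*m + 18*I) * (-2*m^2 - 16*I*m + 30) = -2*m^4 + 12*m^3 - 10*I*m^3 - 18*m^2 + 60*I*m^2 + 108*m - 90*I*m + 540*I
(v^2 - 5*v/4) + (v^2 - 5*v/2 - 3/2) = 2*v^2 - 15*v/4 - 3/2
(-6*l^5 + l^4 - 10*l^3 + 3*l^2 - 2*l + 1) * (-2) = 12*l^5 - 2*l^4 + 20*l^3 - 6*l^2 + 4*l - 2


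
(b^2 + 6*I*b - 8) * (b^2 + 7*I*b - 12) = b^4 + 13*I*b^3 - 62*b^2 - 128*I*b + 96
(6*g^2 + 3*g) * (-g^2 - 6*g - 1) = -6*g^4 - 39*g^3 - 24*g^2 - 3*g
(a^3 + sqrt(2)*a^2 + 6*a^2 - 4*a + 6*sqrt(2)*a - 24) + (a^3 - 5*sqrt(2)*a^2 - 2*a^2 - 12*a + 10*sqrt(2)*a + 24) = 2*a^3 - 4*sqrt(2)*a^2 + 4*a^2 - 16*a + 16*sqrt(2)*a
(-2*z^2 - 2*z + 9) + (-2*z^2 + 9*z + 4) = -4*z^2 + 7*z + 13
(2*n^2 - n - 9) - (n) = 2*n^2 - 2*n - 9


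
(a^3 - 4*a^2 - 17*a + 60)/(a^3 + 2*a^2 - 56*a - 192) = (a^2 - 8*a + 15)/(a^2 - 2*a - 48)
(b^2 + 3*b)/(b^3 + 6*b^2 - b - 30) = b/(b^2 + 3*b - 10)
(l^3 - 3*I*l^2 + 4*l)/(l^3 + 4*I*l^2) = (l^2 - 3*I*l + 4)/(l*(l + 4*I))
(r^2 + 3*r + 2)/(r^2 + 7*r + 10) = (r + 1)/(r + 5)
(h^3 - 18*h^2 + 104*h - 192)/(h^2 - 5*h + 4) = (h^2 - 14*h + 48)/(h - 1)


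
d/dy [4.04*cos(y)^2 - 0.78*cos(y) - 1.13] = (0.78 - 8.08*cos(y))*sin(y)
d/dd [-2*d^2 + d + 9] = 1 - 4*d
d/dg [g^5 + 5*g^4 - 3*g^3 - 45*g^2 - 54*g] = 5*g^4 + 20*g^3 - 9*g^2 - 90*g - 54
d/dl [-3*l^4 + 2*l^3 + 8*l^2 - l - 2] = -12*l^3 + 6*l^2 + 16*l - 1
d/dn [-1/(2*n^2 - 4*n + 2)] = (n - 1)/(n^2 - 2*n + 1)^2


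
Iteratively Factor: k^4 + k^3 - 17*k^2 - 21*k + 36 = (k + 3)*(k^3 - 2*k^2 - 11*k + 12) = (k - 1)*(k + 3)*(k^2 - k - 12) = (k - 1)*(k + 3)^2*(k - 4)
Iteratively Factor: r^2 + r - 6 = (r - 2)*(r + 3)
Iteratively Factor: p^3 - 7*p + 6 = (p + 3)*(p^2 - 3*p + 2) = (p - 2)*(p + 3)*(p - 1)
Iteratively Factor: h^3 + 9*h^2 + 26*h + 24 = (h + 4)*(h^2 + 5*h + 6) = (h + 2)*(h + 4)*(h + 3)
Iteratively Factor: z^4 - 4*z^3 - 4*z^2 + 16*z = (z - 4)*(z^3 - 4*z) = z*(z - 4)*(z^2 - 4) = z*(z - 4)*(z - 2)*(z + 2)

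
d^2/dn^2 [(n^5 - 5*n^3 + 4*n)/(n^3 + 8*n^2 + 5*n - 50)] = 2*(n^4 + 20*n^3 + 150*n^2 + 158*n - 5)/(n^4 + 20*n^3 + 150*n^2 + 500*n + 625)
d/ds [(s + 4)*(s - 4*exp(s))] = s - (s + 4)*(4*exp(s) - 1) - 4*exp(s)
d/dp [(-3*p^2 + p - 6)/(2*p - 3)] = 3*(-2*p^2 + 6*p + 3)/(4*p^2 - 12*p + 9)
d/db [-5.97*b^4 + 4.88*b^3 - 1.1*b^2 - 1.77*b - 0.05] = -23.88*b^3 + 14.64*b^2 - 2.2*b - 1.77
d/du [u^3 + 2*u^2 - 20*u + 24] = 3*u^2 + 4*u - 20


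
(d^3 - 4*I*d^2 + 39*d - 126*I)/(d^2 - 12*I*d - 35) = (d^2 + 3*I*d + 18)/(d - 5*I)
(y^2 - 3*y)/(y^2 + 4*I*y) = (y - 3)/(y + 4*I)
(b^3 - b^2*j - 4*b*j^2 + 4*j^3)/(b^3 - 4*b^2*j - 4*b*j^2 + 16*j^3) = (b - j)/(b - 4*j)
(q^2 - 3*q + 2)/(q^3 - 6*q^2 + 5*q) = (q - 2)/(q*(q - 5))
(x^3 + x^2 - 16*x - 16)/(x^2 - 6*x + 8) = (x^2 + 5*x + 4)/(x - 2)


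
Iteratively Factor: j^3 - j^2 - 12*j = (j - 4)*(j^2 + 3*j) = (j - 4)*(j + 3)*(j)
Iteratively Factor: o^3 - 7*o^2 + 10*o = (o - 2)*(o^2 - 5*o) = o*(o - 2)*(o - 5)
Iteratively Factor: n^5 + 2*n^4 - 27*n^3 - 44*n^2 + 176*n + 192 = (n + 4)*(n^4 - 2*n^3 - 19*n^2 + 32*n + 48) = (n - 4)*(n + 4)*(n^3 + 2*n^2 - 11*n - 12) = (n - 4)*(n + 1)*(n + 4)*(n^2 + n - 12) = (n - 4)*(n - 3)*(n + 1)*(n + 4)*(n + 4)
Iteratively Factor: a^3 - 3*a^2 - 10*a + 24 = (a - 4)*(a^2 + a - 6) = (a - 4)*(a + 3)*(a - 2)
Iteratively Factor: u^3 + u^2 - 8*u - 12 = (u - 3)*(u^2 + 4*u + 4) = (u - 3)*(u + 2)*(u + 2)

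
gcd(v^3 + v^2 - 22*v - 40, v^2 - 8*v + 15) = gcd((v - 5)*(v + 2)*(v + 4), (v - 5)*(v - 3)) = v - 5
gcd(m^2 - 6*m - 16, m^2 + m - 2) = m + 2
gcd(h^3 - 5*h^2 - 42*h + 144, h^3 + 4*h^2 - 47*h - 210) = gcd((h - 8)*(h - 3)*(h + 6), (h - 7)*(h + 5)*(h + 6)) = h + 6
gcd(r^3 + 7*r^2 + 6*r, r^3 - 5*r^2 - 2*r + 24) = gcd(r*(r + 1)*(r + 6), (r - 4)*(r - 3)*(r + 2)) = 1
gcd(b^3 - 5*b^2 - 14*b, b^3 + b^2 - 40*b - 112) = b - 7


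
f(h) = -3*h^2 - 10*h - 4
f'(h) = -6*h - 10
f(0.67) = -12.05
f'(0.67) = -14.02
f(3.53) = -76.68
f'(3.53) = -31.18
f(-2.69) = 1.19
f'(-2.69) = 6.14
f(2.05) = -37.11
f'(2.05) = -22.30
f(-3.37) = -4.37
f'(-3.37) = 10.22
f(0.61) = -11.22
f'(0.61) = -13.66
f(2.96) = -59.88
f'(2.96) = -27.76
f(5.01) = -129.40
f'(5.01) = -40.06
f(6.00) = -172.00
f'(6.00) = -46.00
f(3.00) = -61.00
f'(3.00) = -28.00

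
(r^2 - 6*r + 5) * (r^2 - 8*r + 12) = r^4 - 14*r^3 + 65*r^2 - 112*r + 60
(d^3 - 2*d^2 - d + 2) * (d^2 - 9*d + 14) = d^5 - 11*d^4 + 31*d^3 - 17*d^2 - 32*d + 28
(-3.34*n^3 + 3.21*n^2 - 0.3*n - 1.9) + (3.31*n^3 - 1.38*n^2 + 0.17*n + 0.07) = -0.0299999999999998*n^3 + 1.83*n^2 - 0.13*n - 1.83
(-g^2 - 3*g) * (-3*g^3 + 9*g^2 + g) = 3*g^5 - 28*g^3 - 3*g^2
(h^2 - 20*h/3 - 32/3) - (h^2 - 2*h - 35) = 73/3 - 14*h/3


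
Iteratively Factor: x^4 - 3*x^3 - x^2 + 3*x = (x - 1)*(x^3 - 2*x^2 - 3*x) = (x - 3)*(x - 1)*(x^2 + x) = x*(x - 3)*(x - 1)*(x + 1)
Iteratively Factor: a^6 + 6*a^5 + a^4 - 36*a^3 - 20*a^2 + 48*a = (a + 4)*(a^5 + 2*a^4 - 7*a^3 - 8*a^2 + 12*a) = a*(a + 4)*(a^4 + 2*a^3 - 7*a^2 - 8*a + 12) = a*(a + 2)*(a + 4)*(a^3 - 7*a + 6) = a*(a + 2)*(a + 3)*(a + 4)*(a^2 - 3*a + 2) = a*(a - 2)*(a + 2)*(a + 3)*(a + 4)*(a - 1)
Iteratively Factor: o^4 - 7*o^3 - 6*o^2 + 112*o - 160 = (o - 5)*(o^3 - 2*o^2 - 16*o + 32) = (o - 5)*(o - 4)*(o^2 + 2*o - 8) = (o - 5)*(o - 4)*(o + 4)*(o - 2)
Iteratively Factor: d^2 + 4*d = (d)*(d + 4)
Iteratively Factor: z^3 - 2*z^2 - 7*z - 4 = (z + 1)*(z^2 - 3*z - 4) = (z - 4)*(z + 1)*(z + 1)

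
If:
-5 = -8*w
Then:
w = 5/8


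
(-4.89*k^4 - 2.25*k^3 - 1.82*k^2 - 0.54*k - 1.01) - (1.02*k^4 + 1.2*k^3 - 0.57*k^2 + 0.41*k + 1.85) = -5.91*k^4 - 3.45*k^3 - 1.25*k^2 - 0.95*k - 2.86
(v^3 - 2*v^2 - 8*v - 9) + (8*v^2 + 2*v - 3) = v^3 + 6*v^2 - 6*v - 12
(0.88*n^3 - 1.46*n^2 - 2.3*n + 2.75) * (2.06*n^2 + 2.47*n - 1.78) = 1.8128*n^5 - 0.834*n^4 - 9.9106*n^3 + 2.5828*n^2 + 10.8865*n - 4.895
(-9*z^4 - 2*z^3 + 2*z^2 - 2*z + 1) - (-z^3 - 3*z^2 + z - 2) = -9*z^4 - z^3 + 5*z^2 - 3*z + 3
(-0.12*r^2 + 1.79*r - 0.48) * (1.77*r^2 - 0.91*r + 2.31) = -0.2124*r^4 + 3.2775*r^3 - 2.7557*r^2 + 4.5717*r - 1.1088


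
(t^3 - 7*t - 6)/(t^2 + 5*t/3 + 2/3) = 3*(t^2 - t - 6)/(3*t + 2)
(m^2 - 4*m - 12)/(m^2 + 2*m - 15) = (m^2 - 4*m - 12)/(m^2 + 2*m - 15)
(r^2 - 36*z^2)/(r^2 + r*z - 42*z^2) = (r + 6*z)/(r + 7*z)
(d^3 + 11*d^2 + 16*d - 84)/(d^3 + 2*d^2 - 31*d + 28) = (d^2 + 4*d - 12)/(d^2 - 5*d + 4)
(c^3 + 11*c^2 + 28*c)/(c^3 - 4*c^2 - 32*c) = (c + 7)/(c - 8)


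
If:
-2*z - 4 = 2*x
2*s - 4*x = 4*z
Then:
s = -4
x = -z - 2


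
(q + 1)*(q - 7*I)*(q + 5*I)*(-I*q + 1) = -I*q^4 - q^3 - I*q^3 - q^2 - 37*I*q^2 + 35*q - 37*I*q + 35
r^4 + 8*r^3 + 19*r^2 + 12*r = r*(r + 1)*(r + 3)*(r + 4)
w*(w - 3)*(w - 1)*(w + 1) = w^4 - 3*w^3 - w^2 + 3*w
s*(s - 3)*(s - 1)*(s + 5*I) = s^4 - 4*s^3 + 5*I*s^3 + 3*s^2 - 20*I*s^2 + 15*I*s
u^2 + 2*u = u*(u + 2)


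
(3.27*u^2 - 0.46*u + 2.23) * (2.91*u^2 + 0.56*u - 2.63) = 9.5157*u^4 + 0.4926*u^3 - 2.3684*u^2 + 2.4586*u - 5.8649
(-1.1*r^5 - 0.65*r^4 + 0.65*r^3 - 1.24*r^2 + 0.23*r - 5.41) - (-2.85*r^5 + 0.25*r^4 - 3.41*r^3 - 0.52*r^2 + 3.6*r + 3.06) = 1.75*r^5 - 0.9*r^4 + 4.06*r^3 - 0.72*r^2 - 3.37*r - 8.47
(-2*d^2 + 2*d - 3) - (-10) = -2*d^2 + 2*d + 7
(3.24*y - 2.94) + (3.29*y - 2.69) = 6.53*y - 5.63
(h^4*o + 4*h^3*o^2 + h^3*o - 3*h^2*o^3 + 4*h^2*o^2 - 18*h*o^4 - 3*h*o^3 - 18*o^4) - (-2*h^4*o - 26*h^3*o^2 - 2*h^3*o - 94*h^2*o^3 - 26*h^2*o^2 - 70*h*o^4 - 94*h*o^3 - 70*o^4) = 3*h^4*o + 30*h^3*o^2 + 3*h^3*o + 91*h^2*o^3 + 30*h^2*o^2 + 52*h*o^4 + 91*h*o^3 + 52*o^4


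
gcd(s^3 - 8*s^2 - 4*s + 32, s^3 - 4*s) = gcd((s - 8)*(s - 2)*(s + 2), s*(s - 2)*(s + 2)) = s^2 - 4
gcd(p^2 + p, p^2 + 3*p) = p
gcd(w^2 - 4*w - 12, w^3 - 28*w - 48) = w^2 - 4*w - 12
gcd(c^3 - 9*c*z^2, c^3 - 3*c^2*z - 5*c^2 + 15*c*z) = -c^2 + 3*c*z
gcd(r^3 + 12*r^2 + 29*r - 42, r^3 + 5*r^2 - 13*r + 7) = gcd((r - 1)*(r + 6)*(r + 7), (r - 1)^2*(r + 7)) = r^2 + 6*r - 7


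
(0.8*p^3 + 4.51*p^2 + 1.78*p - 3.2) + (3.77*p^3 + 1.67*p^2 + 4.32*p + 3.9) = 4.57*p^3 + 6.18*p^2 + 6.1*p + 0.7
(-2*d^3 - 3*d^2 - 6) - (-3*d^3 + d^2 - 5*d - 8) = d^3 - 4*d^2 + 5*d + 2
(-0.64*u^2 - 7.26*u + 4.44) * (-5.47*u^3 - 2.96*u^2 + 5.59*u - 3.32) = 3.5008*u^5 + 41.6066*u^4 - 6.3748*u^3 - 51.601*u^2 + 48.9228*u - 14.7408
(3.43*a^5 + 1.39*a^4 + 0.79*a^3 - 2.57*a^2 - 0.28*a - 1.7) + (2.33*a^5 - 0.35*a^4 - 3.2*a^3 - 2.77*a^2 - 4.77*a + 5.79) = 5.76*a^5 + 1.04*a^4 - 2.41*a^3 - 5.34*a^2 - 5.05*a + 4.09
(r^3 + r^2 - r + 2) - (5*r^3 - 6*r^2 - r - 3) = -4*r^3 + 7*r^2 + 5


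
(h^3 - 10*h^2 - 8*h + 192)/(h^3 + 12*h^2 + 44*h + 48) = (h^2 - 14*h + 48)/(h^2 + 8*h + 12)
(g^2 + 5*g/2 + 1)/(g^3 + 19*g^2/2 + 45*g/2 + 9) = (g + 2)/(g^2 + 9*g + 18)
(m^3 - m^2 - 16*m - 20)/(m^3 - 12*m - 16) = (m - 5)/(m - 4)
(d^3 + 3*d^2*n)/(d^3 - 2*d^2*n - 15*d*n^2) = d/(d - 5*n)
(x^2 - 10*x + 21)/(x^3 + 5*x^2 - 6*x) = (x^2 - 10*x + 21)/(x*(x^2 + 5*x - 6))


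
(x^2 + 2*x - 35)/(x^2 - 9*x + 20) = (x + 7)/(x - 4)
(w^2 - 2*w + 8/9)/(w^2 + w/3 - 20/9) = (3*w - 2)/(3*w + 5)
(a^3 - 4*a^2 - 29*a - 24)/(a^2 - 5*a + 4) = (a^3 - 4*a^2 - 29*a - 24)/(a^2 - 5*a + 4)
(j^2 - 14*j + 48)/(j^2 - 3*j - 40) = (j - 6)/(j + 5)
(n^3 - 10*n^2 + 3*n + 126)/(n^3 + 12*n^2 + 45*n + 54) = (n^2 - 13*n + 42)/(n^2 + 9*n + 18)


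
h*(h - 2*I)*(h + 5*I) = h^3 + 3*I*h^2 + 10*h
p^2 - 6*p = p*(p - 6)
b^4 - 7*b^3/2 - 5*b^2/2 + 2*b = b*(b - 4)*(b - 1/2)*(b + 1)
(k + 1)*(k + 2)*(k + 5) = k^3 + 8*k^2 + 17*k + 10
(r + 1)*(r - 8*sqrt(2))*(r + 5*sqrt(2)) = r^3 - 3*sqrt(2)*r^2 + r^2 - 80*r - 3*sqrt(2)*r - 80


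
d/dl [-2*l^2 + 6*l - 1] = 6 - 4*l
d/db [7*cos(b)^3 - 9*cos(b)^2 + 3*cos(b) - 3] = 3*(-7*cos(b)^2 + 6*cos(b) - 1)*sin(b)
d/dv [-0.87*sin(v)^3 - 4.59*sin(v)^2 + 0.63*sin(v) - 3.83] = (-2.61*sin(v)^2 - 9.18*sin(v) + 0.63)*cos(v)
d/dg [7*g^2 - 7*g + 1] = 14*g - 7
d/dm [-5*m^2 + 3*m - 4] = 3 - 10*m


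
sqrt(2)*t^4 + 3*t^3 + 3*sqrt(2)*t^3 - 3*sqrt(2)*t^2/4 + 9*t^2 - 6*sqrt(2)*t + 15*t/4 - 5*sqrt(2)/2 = (t + 5/2)*(t - sqrt(2)/2)*(t + 2*sqrt(2))*(sqrt(2)*t + sqrt(2)/2)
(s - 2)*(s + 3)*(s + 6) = s^3 + 7*s^2 - 36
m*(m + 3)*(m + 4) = m^3 + 7*m^2 + 12*m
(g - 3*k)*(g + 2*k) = g^2 - g*k - 6*k^2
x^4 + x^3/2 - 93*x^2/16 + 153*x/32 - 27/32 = (x - 3/2)*(x - 3/4)*(x - 1/4)*(x + 3)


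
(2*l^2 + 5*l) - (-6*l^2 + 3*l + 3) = 8*l^2 + 2*l - 3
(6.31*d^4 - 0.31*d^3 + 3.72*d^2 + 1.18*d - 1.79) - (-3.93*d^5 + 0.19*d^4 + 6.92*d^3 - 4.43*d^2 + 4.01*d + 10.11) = 3.93*d^5 + 6.12*d^4 - 7.23*d^3 + 8.15*d^2 - 2.83*d - 11.9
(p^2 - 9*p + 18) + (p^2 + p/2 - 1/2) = 2*p^2 - 17*p/2 + 35/2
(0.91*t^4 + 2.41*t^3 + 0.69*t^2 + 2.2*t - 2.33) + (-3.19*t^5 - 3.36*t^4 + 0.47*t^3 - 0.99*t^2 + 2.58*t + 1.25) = -3.19*t^5 - 2.45*t^4 + 2.88*t^3 - 0.3*t^2 + 4.78*t - 1.08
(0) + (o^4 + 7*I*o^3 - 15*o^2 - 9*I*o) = o^4 + 7*I*o^3 - 15*o^2 - 9*I*o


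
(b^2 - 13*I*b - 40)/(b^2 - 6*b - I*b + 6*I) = (b^2 - 13*I*b - 40)/(b^2 - 6*b - I*b + 6*I)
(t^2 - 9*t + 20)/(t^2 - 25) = (t - 4)/(t + 5)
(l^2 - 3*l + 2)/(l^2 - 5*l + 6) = (l - 1)/(l - 3)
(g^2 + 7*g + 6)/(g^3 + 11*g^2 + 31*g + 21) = (g + 6)/(g^2 + 10*g + 21)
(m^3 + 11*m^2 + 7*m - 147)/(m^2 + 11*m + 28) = (m^2 + 4*m - 21)/(m + 4)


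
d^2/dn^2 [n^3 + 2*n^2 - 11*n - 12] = 6*n + 4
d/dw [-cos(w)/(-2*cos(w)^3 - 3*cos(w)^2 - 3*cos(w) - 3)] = 4*(4*cos(w)^3 + 3*cos(w)^2 - 3)*sin(w)/(9*cos(w) + 3*cos(2*w) + cos(3*w) + 9)^2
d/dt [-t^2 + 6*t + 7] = 6 - 2*t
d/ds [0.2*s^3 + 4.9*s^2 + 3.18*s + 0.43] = 0.6*s^2 + 9.8*s + 3.18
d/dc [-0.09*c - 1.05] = -0.0900000000000000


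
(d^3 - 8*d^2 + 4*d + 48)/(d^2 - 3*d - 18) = (d^2 - 2*d - 8)/(d + 3)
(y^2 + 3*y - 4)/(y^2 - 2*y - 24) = (y - 1)/(y - 6)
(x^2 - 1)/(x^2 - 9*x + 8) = (x + 1)/(x - 8)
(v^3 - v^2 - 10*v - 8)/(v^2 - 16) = (v^2 + 3*v + 2)/(v + 4)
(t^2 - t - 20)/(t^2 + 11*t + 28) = (t - 5)/(t + 7)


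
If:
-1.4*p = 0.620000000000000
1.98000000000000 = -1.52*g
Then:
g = -1.30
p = -0.44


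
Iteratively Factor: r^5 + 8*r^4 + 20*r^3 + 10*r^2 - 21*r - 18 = (r + 3)*(r^4 + 5*r^3 + 5*r^2 - 5*r - 6) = (r - 1)*(r + 3)*(r^3 + 6*r^2 + 11*r + 6) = (r - 1)*(r + 1)*(r + 3)*(r^2 + 5*r + 6) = (r - 1)*(r + 1)*(r + 2)*(r + 3)*(r + 3)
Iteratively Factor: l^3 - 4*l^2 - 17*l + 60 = (l - 5)*(l^2 + l - 12) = (l - 5)*(l + 4)*(l - 3)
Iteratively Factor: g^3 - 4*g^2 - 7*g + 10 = (g - 5)*(g^2 + g - 2) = (g - 5)*(g + 2)*(g - 1)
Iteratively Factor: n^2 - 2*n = (n - 2)*(n)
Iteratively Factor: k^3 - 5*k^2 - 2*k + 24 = (k - 4)*(k^2 - k - 6) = (k - 4)*(k - 3)*(k + 2)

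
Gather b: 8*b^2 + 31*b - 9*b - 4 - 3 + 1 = 8*b^2 + 22*b - 6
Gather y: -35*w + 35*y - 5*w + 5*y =-40*w + 40*y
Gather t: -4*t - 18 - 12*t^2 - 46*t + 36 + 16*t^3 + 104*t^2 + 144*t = 16*t^3 + 92*t^2 + 94*t + 18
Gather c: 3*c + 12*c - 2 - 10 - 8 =15*c - 20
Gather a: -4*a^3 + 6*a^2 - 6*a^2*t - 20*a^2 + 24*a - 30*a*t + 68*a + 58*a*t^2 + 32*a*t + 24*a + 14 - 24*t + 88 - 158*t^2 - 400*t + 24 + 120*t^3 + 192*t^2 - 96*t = -4*a^3 + a^2*(-6*t - 14) + a*(58*t^2 + 2*t + 116) + 120*t^3 + 34*t^2 - 520*t + 126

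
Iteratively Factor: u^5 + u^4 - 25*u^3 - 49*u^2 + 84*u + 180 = (u + 2)*(u^4 - u^3 - 23*u^2 - 3*u + 90) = (u + 2)*(u + 3)*(u^3 - 4*u^2 - 11*u + 30) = (u - 2)*(u + 2)*(u + 3)*(u^2 - 2*u - 15) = (u - 2)*(u + 2)*(u + 3)^2*(u - 5)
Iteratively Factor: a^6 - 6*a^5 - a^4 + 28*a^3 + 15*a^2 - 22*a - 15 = (a + 1)*(a^5 - 7*a^4 + 6*a^3 + 22*a^2 - 7*a - 15) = (a + 1)^2*(a^4 - 8*a^3 + 14*a^2 + 8*a - 15) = (a - 5)*(a + 1)^2*(a^3 - 3*a^2 - a + 3) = (a - 5)*(a - 1)*(a + 1)^2*(a^2 - 2*a - 3) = (a - 5)*(a - 3)*(a - 1)*(a + 1)^2*(a + 1)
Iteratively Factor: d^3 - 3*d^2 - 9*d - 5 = (d + 1)*(d^2 - 4*d - 5) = (d + 1)^2*(d - 5)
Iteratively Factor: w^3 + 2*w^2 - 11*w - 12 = (w - 3)*(w^2 + 5*w + 4) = (w - 3)*(w + 1)*(w + 4)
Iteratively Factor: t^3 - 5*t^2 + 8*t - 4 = (t - 2)*(t^2 - 3*t + 2) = (t - 2)*(t - 1)*(t - 2)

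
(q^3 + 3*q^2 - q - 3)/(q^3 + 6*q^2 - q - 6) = (q + 3)/(q + 6)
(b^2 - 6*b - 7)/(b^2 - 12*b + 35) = (b + 1)/(b - 5)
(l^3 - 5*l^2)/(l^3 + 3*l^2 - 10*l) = l*(l - 5)/(l^2 + 3*l - 10)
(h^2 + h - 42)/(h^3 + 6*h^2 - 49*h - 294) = (h - 6)/(h^2 - h - 42)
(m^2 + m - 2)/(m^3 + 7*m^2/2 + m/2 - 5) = 2/(2*m + 5)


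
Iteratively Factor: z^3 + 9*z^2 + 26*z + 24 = (z + 3)*(z^2 + 6*z + 8) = (z + 3)*(z + 4)*(z + 2)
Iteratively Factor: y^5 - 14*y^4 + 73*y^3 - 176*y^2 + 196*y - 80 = (y - 2)*(y^4 - 12*y^3 + 49*y^2 - 78*y + 40) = (y - 2)*(y - 1)*(y^3 - 11*y^2 + 38*y - 40) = (y - 4)*(y - 2)*(y - 1)*(y^2 - 7*y + 10) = (y - 4)*(y - 2)^2*(y - 1)*(y - 5)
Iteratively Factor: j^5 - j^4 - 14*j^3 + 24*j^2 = (j - 3)*(j^4 + 2*j^3 - 8*j^2) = (j - 3)*(j - 2)*(j^3 + 4*j^2) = j*(j - 3)*(j - 2)*(j^2 + 4*j) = j*(j - 3)*(j - 2)*(j + 4)*(j)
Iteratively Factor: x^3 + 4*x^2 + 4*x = (x)*(x^2 + 4*x + 4) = x*(x + 2)*(x + 2)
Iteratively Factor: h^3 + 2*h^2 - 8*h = (h + 4)*(h^2 - 2*h) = h*(h + 4)*(h - 2)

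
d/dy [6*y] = 6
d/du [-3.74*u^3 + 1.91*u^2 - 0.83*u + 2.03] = -11.22*u^2 + 3.82*u - 0.83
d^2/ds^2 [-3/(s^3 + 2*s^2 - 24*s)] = 6*(s*(3*s + 2)*(s^2 + 2*s - 24) - (3*s^2 + 4*s - 24)^2)/(s^3*(s^2 + 2*s - 24)^3)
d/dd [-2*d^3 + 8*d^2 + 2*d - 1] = -6*d^2 + 16*d + 2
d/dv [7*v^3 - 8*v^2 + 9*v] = 21*v^2 - 16*v + 9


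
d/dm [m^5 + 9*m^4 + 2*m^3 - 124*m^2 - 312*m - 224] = 5*m^4 + 36*m^3 + 6*m^2 - 248*m - 312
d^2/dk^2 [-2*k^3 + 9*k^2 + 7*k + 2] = 18 - 12*k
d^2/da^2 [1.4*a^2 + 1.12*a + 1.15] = 2.80000000000000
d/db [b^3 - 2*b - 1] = 3*b^2 - 2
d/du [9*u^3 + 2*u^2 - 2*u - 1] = 27*u^2 + 4*u - 2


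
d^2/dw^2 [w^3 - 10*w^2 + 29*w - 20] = 6*w - 20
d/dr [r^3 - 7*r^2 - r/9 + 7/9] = 3*r^2 - 14*r - 1/9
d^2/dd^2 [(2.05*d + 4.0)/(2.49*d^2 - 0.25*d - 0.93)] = ((-30.627*d - 18.895)*(-2.49*d^2 + 0.25*d + 0.93) - (2.05*d + 4.0)*(4.98*d - 0.25)*(9.96*d - 0.5))/(-2.49*d^2 + 0.25*d + 0.93)^3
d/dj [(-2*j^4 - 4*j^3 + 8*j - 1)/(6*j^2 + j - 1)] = (-24*j^5 - 30*j^4 - 36*j^2 + 12*j - 7)/(36*j^4 + 12*j^3 - 11*j^2 - 2*j + 1)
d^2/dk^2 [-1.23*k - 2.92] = 0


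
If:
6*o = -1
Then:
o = -1/6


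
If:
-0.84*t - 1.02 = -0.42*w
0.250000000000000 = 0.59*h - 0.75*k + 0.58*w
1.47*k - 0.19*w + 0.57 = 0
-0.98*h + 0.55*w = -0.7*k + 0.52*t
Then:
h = 0.23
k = -0.43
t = -1.40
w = -0.36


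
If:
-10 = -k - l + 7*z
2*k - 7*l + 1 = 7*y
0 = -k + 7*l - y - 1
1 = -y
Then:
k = -8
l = -8/7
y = -1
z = -134/49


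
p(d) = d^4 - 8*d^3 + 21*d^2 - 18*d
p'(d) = 4*d^3 - 24*d^2 + 42*d - 18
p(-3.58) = 864.91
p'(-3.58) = -659.48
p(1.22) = -3.02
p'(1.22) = 4.78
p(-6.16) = 4217.57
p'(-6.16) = -2122.39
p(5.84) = 180.88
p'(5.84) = 205.45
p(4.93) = 53.81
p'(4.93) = 85.04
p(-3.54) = 838.82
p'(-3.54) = -644.89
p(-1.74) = 146.21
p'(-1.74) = -184.81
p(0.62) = -4.85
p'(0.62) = -0.23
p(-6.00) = 3888.00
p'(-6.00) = -1998.00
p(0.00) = 0.00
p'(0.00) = -18.00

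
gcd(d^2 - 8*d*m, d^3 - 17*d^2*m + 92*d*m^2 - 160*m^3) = d - 8*m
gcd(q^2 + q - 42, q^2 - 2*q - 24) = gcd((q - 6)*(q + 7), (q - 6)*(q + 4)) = q - 6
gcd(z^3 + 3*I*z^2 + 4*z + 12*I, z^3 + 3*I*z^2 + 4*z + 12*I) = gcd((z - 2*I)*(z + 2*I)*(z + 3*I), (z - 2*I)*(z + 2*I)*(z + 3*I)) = z^3 + 3*I*z^2 + 4*z + 12*I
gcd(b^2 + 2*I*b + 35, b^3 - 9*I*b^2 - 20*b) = b - 5*I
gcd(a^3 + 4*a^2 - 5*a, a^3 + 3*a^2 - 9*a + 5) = a^2 + 4*a - 5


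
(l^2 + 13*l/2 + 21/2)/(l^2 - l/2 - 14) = (l + 3)/(l - 4)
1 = 1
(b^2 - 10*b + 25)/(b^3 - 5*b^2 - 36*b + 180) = (b - 5)/(b^2 - 36)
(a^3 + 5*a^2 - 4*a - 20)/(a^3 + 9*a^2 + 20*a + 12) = (a^2 + 3*a - 10)/(a^2 + 7*a + 6)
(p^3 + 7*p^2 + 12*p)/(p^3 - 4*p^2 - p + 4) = p*(p^2 + 7*p + 12)/(p^3 - 4*p^2 - p + 4)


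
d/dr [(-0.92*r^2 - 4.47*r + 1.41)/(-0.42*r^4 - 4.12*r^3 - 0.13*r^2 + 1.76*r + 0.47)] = (-0.7728*r^5 - 9.4226*r^4 - 34.464*r^3 + 15.2273*r^2 - 0.498200000000001*r - 4.5825)/(0.1764*r^8 + 3.4608*r^7 + 17.0836*r^6 - 0.4072*r^5 - 14.8803*r^4 - 4.3304*r^3 + 2.9754*r^2 + 1.6544*r + 0.2209)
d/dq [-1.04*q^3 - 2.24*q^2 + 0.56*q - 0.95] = -3.12*q^2 - 4.48*q + 0.56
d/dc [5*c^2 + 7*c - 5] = 10*c + 7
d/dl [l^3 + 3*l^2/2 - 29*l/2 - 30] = 3*l^2 + 3*l - 29/2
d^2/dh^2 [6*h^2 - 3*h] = 12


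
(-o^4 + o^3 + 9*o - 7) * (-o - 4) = o^5 + 3*o^4 - 4*o^3 - 9*o^2 - 29*o + 28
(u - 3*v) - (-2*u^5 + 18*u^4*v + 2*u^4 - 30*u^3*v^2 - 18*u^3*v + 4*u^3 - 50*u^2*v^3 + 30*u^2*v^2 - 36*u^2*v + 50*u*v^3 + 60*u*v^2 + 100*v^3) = 2*u^5 - 18*u^4*v - 2*u^4 + 30*u^3*v^2 + 18*u^3*v - 4*u^3 + 50*u^2*v^3 - 30*u^2*v^2 + 36*u^2*v - 50*u*v^3 - 60*u*v^2 + u - 100*v^3 - 3*v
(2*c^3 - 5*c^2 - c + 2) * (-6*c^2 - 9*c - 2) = -12*c^5 + 12*c^4 + 47*c^3 + 7*c^2 - 16*c - 4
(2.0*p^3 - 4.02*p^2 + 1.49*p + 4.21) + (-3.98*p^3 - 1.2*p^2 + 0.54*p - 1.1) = -1.98*p^3 - 5.22*p^2 + 2.03*p + 3.11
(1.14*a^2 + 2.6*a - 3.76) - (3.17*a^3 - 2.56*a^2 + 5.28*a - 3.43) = -3.17*a^3 + 3.7*a^2 - 2.68*a - 0.33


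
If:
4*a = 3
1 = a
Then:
No Solution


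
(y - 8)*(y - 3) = y^2 - 11*y + 24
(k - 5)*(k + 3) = k^2 - 2*k - 15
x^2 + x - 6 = (x - 2)*(x + 3)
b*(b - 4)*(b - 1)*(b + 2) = b^4 - 3*b^3 - 6*b^2 + 8*b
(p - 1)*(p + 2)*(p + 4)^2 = p^4 + 9*p^3 + 22*p^2 - 32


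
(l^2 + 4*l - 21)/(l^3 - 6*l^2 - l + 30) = (l + 7)/(l^2 - 3*l - 10)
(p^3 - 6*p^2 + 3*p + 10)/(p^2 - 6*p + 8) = (p^2 - 4*p - 5)/(p - 4)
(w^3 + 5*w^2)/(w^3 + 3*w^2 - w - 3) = w^2*(w + 5)/(w^3 + 3*w^2 - w - 3)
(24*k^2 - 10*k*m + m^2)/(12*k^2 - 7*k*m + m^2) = (6*k - m)/(3*k - m)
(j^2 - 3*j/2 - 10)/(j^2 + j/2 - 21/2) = (2*j^2 - 3*j - 20)/(2*j^2 + j - 21)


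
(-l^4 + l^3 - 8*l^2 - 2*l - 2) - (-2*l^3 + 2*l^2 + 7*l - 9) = -l^4 + 3*l^3 - 10*l^2 - 9*l + 7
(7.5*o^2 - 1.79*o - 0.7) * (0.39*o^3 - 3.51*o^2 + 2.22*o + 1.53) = 2.925*o^5 - 27.0231*o^4 + 22.6599*o^3 + 9.9582*o^2 - 4.2927*o - 1.071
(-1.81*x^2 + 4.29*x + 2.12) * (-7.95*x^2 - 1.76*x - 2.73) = 14.3895*x^4 - 30.9199*x^3 - 19.4631*x^2 - 15.4429*x - 5.7876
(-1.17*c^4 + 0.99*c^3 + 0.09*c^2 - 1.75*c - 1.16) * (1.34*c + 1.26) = -1.5678*c^5 - 0.1476*c^4 + 1.368*c^3 - 2.2316*c^2 - 3.7594*c - 1.4616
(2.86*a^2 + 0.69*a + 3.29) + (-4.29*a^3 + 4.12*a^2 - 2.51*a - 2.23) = -4.29*a^3 + 6.98*a^2 - 1.82*a + 1.06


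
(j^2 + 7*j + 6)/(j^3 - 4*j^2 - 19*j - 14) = (j + 6)/(j^2 - 5*j - 14)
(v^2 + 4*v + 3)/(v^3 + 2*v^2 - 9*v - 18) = (v + 1)/(v^2 - v - 6)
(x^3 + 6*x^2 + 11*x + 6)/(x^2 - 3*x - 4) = (x^2 + 5*x + 6)/(x - 4)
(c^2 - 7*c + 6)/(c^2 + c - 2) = (c - 6)/(c + 2)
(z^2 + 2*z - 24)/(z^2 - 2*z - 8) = (z + 6)/(z + 2)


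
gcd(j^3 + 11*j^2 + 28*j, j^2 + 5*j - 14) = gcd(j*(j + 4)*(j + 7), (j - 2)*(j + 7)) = j + 7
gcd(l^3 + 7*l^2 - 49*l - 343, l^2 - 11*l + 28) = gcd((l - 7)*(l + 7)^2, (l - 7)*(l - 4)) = l - 7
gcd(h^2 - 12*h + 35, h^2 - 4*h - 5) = h - 5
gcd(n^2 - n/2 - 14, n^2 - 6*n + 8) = n - 4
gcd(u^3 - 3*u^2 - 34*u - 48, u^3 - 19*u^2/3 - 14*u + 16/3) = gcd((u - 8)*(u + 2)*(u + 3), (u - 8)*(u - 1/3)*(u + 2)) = u^2 - 6*u - 16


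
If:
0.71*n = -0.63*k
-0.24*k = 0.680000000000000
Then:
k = -2.83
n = 2.51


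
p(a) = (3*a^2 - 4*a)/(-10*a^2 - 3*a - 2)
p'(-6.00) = -0.01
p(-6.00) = -0.38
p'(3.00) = -0.05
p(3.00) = -0.15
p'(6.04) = -0.01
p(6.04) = -0.22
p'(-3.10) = -0.05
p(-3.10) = -0.46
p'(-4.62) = -0.02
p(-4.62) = -0.41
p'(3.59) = -0.03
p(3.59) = -0.17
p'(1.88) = -0.10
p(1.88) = -0.07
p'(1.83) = -0.11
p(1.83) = -0.07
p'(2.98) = -0.05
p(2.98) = -0.15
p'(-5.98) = -0.01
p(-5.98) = -0.38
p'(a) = (6*a - 4)/(-10*a^2 - 3*a - 2) + (20*a + 3)*(3*a^2 - 4*a)/(-10*a^2 - 3*a - 2)^2 = (-49*a^2 - 12*a + 8)/(100*a^4 + 60*a^3 + 49*a^2 + 12*a + 4)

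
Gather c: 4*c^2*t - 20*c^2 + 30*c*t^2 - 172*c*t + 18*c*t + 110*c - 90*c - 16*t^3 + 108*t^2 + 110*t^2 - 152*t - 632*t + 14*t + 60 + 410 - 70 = c^2*(4*t - 20) + c*(30*t^2 - 154*t + 20) - 16*t^3 + 218*t^2 - 770*t + 400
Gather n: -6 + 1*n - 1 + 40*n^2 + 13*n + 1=40*n^2 + 14*n - 6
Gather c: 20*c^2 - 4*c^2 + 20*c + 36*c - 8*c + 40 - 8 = 16*c^2 + 48*c + 32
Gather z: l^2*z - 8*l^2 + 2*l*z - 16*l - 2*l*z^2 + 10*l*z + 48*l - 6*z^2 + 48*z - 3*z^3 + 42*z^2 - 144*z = -8*l^2 + 32*l - 3*z^3 + z^2*(36 - 2*l) + z*(l^2 + 12*l - 96)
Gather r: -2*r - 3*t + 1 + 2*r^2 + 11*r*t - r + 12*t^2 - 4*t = 2*r^2 + r*(11*t - 3) + 12*t^2 - 7*t + 1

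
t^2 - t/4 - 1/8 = (t - 1/2)*(t + 1/4)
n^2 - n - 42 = (n - 7)*(n + 6)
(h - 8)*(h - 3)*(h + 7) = h^3 - 4*h^2 - 53*h + 168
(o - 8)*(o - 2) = o^2 - 10*o + 16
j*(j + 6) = j^2 + 6*j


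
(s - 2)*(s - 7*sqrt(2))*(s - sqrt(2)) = s^3 - 8*sqrt(2)*s^2 - 2*s^2 + 14*s + 16*sqrt(2)*s - 28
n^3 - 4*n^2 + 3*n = n*(n - 3)*(n - 1)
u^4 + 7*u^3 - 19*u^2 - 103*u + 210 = (u - 3)*(u - 2)*(u + 5)*(u + 7)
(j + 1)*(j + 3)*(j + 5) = j^3 + 9*j^2 + 23*j + 15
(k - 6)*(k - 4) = k^2 - 10*k + 24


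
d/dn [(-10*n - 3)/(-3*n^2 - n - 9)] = (30*n^2 + 10*n - (6*n + 1)*(10*n + 3) + 90)/(3*n^2 + n + 9)^2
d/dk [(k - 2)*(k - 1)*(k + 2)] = 3*k^2 - 2*k - 4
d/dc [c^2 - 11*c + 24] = 2*c - 11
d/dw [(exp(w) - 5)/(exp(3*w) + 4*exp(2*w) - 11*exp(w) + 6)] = (-2*exp(2*w) + 9*exp(w) + 49)*exp(w)/(exp(5*w) + 9*exp(4*w) + 3*exp(3*w) - 73*exp(2*w) + 96*exp(w) - 36)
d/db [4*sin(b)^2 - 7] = 4*sin(2*b)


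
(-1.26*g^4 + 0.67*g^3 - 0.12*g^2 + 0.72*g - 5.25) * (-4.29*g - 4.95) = 5.4054*g^5 + 3.3627*g^4 - 2.8017*g^3 - 2.4948*g^2 + 18.9585*g + 25.9875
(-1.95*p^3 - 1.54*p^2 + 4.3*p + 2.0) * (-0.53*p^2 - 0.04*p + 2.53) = 1.0335*p^5 + 0.8942*p^4 - 7.1509*p^3 - 5.1282*p^2 + 10.799*p + 5.06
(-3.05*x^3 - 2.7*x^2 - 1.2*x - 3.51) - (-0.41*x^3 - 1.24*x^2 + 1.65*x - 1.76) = -2.64*x^3 - 1.46*x^2 - 2.85*x - 1.75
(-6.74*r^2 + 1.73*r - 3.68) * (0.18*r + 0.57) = -1.2132*r^3 - 3.5304*r^2 + 0.3237*r - 2.0976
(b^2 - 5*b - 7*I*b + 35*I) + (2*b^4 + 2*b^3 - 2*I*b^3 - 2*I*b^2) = 2*b^4 + 2*b^3 - 2*I*b^3 + b^2 - 2*I*b^2 - 5*b - 7*I*b + 35*I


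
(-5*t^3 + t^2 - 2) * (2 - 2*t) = 10*t^4 - 12*t^3 + 2*t^2 + 4*t - 4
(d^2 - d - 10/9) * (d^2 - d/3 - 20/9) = d^4 - 4*d^3/3 - 3*d^2 + 70*d/27 + 200/81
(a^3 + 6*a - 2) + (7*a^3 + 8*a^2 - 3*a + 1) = 8*a^3 + 8*a^2 + 3*a - 1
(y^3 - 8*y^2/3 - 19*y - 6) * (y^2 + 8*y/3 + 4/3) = y^5 - 223*y^3/9 - 542*y^2/9 - 124*y/3 - 8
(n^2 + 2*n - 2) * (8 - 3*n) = -3*n^3 + 2*n^2 + 22*n - 16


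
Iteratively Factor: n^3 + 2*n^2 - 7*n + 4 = (n + 4)*(n^2 - 2*n + 1) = (n - 1)*(n + 4)*(n - 1)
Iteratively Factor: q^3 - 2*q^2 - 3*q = (q + 1)*(q^2 - 3*q) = q*(q + 1)*(q - 3)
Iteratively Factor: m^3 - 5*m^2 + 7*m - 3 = (m - 1)*(m^2 - 4*m + 3) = (m - 3)*(m - 1)*(m - 1)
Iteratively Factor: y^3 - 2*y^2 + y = (y - 1)*(y^2 - y) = y*(y - 1)*(y - 1)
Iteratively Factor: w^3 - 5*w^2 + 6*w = (w)*(w^2 - 5*w + 6) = w*(w - 2)*(w - 3)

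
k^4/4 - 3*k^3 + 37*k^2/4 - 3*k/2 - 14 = (k/4 + 1/4)*(k - 7)*(k - 4)*(k - 2)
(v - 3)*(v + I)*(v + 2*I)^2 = v^4 - 3*v^3 + 5*I*v^3 - 8*v^2 - 15*I*v^2 + 24*v - 4*I*v + 12*I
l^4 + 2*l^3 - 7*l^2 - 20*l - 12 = (l - 3)*(l + 1)*(l + 2)^2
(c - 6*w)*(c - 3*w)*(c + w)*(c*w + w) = c^4*w - 8*c^3*w^2 + c^3*w + 9*c^2*w^3 - 8*c^2*w^2 + 18*c*w^4 + 9*c*w^3 + 18*w^4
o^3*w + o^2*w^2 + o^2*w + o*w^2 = o*(o + w)*(o*w + w)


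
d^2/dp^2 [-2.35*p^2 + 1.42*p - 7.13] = -4.70000000000000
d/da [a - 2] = 1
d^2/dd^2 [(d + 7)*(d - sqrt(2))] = 2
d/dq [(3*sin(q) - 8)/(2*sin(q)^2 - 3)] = (-6*sin(q)^2 + 32*sin(q) - 9)*cos(q)/(2*sin(q)^2 - 3)^2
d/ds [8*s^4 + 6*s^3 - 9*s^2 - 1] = 2*s*(16*s^2 + 9*s - 9)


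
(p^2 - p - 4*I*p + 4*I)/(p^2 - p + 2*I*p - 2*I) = (p - 4*I)/(p + 2*I)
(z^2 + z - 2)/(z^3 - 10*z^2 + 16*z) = (z^2 + z - 2)/(z*(z^2 - 10*z + 16))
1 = 1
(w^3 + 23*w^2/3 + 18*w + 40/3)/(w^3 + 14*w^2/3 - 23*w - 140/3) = (w^2 + 6*w + 8)/(w^2 + 3*w - 28)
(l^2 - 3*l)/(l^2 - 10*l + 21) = l/(l - 7)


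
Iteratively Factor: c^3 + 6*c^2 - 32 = (c - 2)*(c^2 + 8*c + 16) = (c - 2)*(c + 4)*(c + 4)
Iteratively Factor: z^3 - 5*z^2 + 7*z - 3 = (z - 1)*(z^2 - 4*z + 3) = (z - 1)^2*(z - 3)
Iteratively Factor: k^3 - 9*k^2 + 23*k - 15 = (k - 5)*(k^2 - 4*k + 3) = (k - 5)*(k - 1)*(k - 3)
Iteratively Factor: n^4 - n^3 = (n)*(n^3 - n^2) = n^2*(n^2 - n) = n^2*(n - 1)*(n)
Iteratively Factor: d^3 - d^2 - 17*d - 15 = (d + 1)*(d^2 - 2*d - 15) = (d + 1)*(d + 3)*(d - 5)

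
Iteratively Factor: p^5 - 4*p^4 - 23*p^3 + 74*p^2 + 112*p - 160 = (p + 2)*(p^4 - 6*p^3 - 11*p^2 + 96*p - 80) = (p - 5)*(p + 2)*(p^3 - p^2 - 16*p + 16) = (p - 5)*(p - 1)*(p + 2)*(p^2 - 16) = (p - 5)*(p - 1)*(p + 2)*(p + 4)*(p - 4)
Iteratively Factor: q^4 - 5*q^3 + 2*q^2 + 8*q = (q + 1)*(q^3 - 6*q^2 + 8*q) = (q - 4)*(q + 1)*(q^2 - 2*q) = (q - 4)*(q - 2)*(q + 1)*(q)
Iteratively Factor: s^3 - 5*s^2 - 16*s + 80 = (s - 5)*(s^2 - 16) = (s - 5)*(s + 4)*(s - 4)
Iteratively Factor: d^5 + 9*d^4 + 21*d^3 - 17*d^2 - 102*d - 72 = (d + 4)*(d^4 + 5*d^3 + d^2 - 21*d - 18) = (d + 3)*(d + 4)*(d^3 + 2*d^2 - 5*d - 6) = (d + 3)^2*(d + 4)*(d^2 - d - 2) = (d - 2)*(d + 3)^2*(d + 4)*(d + 1)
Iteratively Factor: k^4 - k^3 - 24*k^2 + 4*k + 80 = (k + 4)*(k^3 - 5*k^2 - 4*k + 20) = (k + 2)*(k + 4)*(k^2 - 7*k + 10) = (k - 2)*(k + 2)*(k + 4)*(k - 5)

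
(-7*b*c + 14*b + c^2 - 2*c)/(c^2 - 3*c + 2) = (-7*b + c)/(c - 1)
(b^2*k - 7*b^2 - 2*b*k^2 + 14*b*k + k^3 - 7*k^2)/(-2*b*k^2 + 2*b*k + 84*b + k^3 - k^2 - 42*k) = (-b^2 + 2*b*k - k^2)/(2*b*k + 12*b - k^2 - 6*k)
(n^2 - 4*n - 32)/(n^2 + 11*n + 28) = (n - 8)/(n + 7)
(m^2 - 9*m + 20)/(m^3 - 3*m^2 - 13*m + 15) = (m - 4)/(m^2 + 2*m - 3)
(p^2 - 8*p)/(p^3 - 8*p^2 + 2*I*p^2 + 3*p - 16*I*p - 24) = p/(p^2 + 2*I*p + 3)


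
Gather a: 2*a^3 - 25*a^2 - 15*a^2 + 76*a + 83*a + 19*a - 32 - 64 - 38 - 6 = 2*a^3 - 40*a^2 + 178*a - 140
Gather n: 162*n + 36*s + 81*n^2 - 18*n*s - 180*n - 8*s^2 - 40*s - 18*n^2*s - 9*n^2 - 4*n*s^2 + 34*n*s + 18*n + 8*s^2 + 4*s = n^2*(72 - 18*s) + n*(-4*s^2 + 16*s)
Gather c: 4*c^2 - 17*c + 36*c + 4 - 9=4*c^2 + 19*c - 5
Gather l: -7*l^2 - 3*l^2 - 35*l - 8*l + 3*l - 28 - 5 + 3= -10*l^2 - 40*l - 30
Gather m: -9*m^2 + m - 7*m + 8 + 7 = -9*m^2 - 6*m + 15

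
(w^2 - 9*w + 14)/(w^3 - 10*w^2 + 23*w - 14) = 1/(w - 1)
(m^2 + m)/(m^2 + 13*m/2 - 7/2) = 2*m*(m + 1)/(2*m^2 + 13*m - 7)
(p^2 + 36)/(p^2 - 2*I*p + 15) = (p^2 + 36)/(p^2 - 2*I*p + 15)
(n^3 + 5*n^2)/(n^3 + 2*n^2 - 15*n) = n/(n - 3)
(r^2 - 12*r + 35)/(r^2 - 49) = (r - 5)/(r + 7)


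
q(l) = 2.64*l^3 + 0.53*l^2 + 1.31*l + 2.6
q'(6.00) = 292.79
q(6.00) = 599.78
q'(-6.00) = 280.07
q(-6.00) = -556.42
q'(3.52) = 103.17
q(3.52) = 128.92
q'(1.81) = 29.18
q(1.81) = 22.36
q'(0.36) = 2.72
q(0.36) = 3.26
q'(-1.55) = 18.69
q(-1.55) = -7.99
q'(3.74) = 116.06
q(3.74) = 153.02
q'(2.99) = 75.28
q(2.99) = 81.82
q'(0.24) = 2.02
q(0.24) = 2.98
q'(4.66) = 178.24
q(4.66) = 287.37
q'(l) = 7.92*l^2 + 1.06*l + 1.31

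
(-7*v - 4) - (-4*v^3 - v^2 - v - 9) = 4*v^3 + v^2 - 6*v + 5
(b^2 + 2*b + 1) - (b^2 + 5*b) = 1 - 3*b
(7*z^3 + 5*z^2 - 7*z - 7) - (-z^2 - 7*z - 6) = 7*z^3 + 6*z^2 - 1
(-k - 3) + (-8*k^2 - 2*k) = -8*k^2 - 3*k - 3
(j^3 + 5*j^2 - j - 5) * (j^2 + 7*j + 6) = j^5 + 12*j^4 + 40*j^3 + 18*j^2 - 41*j - 30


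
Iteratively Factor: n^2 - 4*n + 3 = (n - 3)*(n - 1)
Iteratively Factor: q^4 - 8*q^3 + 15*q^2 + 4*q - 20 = (q + 1)*(q^3 - 9*q^2 + 24*q - 20) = (q - 2)*(q + 1)*(q^2 - 7*q + 10) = (q - 2)^2*(q + 1)*(q - 5)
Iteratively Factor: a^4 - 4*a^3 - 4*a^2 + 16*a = (a + 2)*(a^3 - 6*a^2 + 8*a) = (a - 4)*(a + 2)*(a^2 - 2*a) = a*(a - 4)*(a + 2)*(a - 2)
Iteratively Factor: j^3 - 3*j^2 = (j)*(j^2 - 3*j) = j^2*(j - 3)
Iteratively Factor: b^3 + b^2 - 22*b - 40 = (b + 4)*(b^2 - 3*b - 10) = (b + 2)*(b + 4)*(b - 5)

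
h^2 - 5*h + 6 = (h - 3)*(h - 2)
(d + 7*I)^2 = d^2 + 14*I*d - 49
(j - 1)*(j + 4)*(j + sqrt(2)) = j^3 + sqrt(2)*j^2 + 3*j^2 - 4*j + 3*sqrt(2)*j - 4*sqrt(2)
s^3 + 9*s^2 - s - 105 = (s - 3)*(s + 5)*(s + 7)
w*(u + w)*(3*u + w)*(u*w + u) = 3*u^3*w^2 + 3*u^3*w + 4*u^2*w^3 + 4*u^2*w^2 + u*w^4 + u*w^3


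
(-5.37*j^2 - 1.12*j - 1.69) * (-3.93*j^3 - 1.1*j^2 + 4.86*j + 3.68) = 21.1041*j^5 + 10.3086*j^4 - 18.2245*j^3 - 23.3458*j^2 - 12.335*j - 6.2192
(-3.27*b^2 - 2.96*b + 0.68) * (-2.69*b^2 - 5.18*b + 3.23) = 8.7963*b^4 + 24.901*b^3 + 2.9415*b^2 - 13.0832*b + 2.1964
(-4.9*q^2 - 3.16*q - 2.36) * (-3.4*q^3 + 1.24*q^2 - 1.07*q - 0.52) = 16.66*q^5 + 4.668*q^4 + 9.3486*q^3 + 3.0028*q^2 + 4.1684*q + 1.2272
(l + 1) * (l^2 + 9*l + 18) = l^3 + 10*l^2 + 27*l + 18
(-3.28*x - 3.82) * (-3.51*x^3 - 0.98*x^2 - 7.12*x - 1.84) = 11.5128*x^4 + 16.6226*x^3 + 27.0972*x^2 + 33.2336*x + 7.0288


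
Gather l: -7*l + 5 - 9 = -7*l - 4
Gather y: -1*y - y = -2*y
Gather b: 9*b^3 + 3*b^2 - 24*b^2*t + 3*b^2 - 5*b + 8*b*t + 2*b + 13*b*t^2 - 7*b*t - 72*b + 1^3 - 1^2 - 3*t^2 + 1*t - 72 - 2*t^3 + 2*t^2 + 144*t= 9*b^3 + b^2*(6 - 24*t) + b*(13*t^2 + t - 75) - 2*t^3 - t^2 + 145*t - 72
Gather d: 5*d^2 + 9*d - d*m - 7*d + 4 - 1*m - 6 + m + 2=5*d^2 + d*(2 - m)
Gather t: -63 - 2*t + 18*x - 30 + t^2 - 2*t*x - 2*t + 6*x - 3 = t^2 + t*(-2*x - 4) + 24*x - 96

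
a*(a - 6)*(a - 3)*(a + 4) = a^4 - 5*a^3 - 18*a^2 + 72*a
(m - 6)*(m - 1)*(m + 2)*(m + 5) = m^4 - 33*m^2 - 28*m + 60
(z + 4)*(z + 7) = z^2 + 11*z + 28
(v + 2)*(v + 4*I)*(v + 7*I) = v^3 + 2*v^2 + 11*I*v^2 - 28*v + 22*I*v - 56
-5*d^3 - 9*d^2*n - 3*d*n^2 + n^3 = (-5*d + n)*(d + n)^2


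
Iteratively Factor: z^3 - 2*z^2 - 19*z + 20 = (z - 1)*(z^2 - z - 20) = (z - 5)*(z - 1)*(z + 4)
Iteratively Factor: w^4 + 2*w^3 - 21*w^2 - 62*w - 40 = (w + 4)*(w^3 - 2*w^2 - 13*w - 10) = (w + 1)*(w + 4)*(w^2 - 3*w - 10) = (w - 5)*(w + 1)*(w + 4)*(w + 2)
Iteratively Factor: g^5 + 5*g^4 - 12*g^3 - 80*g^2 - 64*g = (g + 4)*(g^4 + g^3 - 16*g^2 - 16*g) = g*(g + 4)*(g^3 + g^2 - 16*g - 16) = g*(g + 4)^2*(g^2 - 3*g - 4) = g*(g - 4)*(g + 4)^2*(g + 1)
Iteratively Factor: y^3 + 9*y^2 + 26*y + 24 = (y + 4)*(y^2 + 5*y + 6) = (y + 2)*(y + 4)*(y + 3)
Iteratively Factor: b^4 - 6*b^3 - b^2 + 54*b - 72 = (b + 3)*(b^3 - 9*b^2 + 26*b - 24) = (b - 3)*(b + 3)*(b^2 - 6*b + 8) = (b - 4)*(b - 3)*(b + 3)*(b - 2)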